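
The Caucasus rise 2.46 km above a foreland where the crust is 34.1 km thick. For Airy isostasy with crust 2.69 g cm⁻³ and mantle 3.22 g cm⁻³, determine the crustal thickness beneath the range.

49 km

Root depth r = h ρ_c / (ρ_m − ρ_c) = 2.46 km × 2.69 / 0.53 = 12.49 km.
Total thickness = T + h + r = 34.1 km + 2.46 km + 12.49 km = 49 km.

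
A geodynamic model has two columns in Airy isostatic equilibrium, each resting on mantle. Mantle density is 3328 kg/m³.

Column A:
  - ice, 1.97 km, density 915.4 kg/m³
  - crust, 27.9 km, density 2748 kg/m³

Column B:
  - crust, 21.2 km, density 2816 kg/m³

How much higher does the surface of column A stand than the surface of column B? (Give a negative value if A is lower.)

3.03 km

For any compensation level in the mantle, the mantle terms cancel and isostasy reduces to e = (Σt_A − Σt_B) − (Σ(ρt)_A − Σ(ρt)_B) / ρ_m.
Σt_A = 29.87 km; Σt_B = 21.2 km; Σ(ρt)_A = 78472.538; Σ(ρt)_B = 59699.2 (in km·kg/m³).
e = (29.87 − 21.2) − (78472.538 − 59699.2) / 3328 = 3.03 km.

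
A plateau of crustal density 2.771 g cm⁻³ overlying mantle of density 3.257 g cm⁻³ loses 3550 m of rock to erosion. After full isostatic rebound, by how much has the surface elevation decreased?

530 m

Rebound u = e ρ_c/ρ_m = 3550 m × 2.771/3.257 = 3020 m.
Net surface drop = e − u = 3550 m − 3020 m = e (ρ_m − ρ_c)/ρ_m = 530 m.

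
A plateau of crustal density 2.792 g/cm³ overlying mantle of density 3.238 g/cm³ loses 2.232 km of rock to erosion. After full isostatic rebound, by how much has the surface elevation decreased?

0.307 km

Rebound u = e ρ_c/ρ_m = 2.232 km × 2.792/3.238 = 1.925 km.
Net surface drop = e − u = 2.232 km − 1.925 km = e (ρ_m − ρ_c)/ρ_m = 0.307 km.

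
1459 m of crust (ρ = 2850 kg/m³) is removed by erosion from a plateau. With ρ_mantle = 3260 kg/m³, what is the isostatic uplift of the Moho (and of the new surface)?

1280 m

Unloading: uplift u = e ρ_c/ρ_m = 1459 m × 2850/3260 = 1280 m.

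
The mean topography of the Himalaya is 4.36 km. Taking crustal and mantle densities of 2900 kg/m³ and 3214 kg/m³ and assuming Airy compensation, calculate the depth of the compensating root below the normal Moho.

By Archimedes' principle applied to the lithosphere: the weight of the topography is balanced by the buoyancy of the root, ρ_c h = (ρ_m − ρ_c) r.
r = h · ρ_c / (ρ_m − ρ_c) = 4.36 km × 2900 / (3214 − 2900) = 40.3 km.

40.3 km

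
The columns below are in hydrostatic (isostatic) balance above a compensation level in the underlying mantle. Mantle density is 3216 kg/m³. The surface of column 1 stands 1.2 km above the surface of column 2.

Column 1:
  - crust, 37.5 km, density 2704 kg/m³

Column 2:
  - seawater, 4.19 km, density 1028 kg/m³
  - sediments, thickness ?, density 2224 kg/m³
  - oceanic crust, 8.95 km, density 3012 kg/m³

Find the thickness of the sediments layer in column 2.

4.38 km

Take the compensation level at the base of the deeper column (depth z_c below the surface of column 1) and equate Σ ρ_i t_i down to z_c; mantle fills any gap and the z_c terms cancel.
Column 1: 37.5×2704 + (z_c − 37.5)×3216
Column 2: 1.2×0 + 4.19×1028 + x×2224 + 8.95×3012 + (z_c − 1.2 − 13.14 − x)×3216
The z_c×3216 term appears on both sides and cancels. Collect the known terms of each column as K = Σ(ρt)_known − 3216 × (depth of known layers): K_1 = 101400 − 3216×37.5 = −19200; K_2 = 31264.72 − 3216×(1.2 + 13.14) = −14852.72.
Balance: K_1 = K_2 − x×(3216 − 2224), so x = (K_2 − K_1)/(3216 − 2224) = 4347.28/992 = 4.38 km.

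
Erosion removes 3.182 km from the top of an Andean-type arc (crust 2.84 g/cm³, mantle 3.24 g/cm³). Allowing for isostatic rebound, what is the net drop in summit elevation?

Rebound u = e ρ_c/ρ_m = 3.182 km × 2.84/3.24 = 2.789 km.
Net surface drop = e − u = 3.182 km − 2.789 km = e (ρ_m − ρ_c)/ρ_m = 0.393 km.

0.393 km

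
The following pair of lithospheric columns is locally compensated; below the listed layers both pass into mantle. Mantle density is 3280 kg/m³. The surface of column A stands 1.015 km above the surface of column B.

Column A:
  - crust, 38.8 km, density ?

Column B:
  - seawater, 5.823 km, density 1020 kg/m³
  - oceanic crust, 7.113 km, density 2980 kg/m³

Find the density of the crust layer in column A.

Take the compensation level at the base of the deeper column (depth z_c below the surface of column A) and equate Σ ρ_i t_i down to z_c; mantle fills any gap and the z_c terms cancel.
Column A: 38.8×ρ + (z_c − 38.8)×3280
Column B: 1.015×0 + 5.823×1020 + 7.113×2980 + (z_c − 1.015 − 12.936)×3280
The z_c×3280 term appears on both sides and cancels. Collect the known terms of each column as K = Σ(ρt)_known − 3280 × (depth of known layers): K_A = 0 − 3280×38.8 = −127264; K_B = 27136.2 − 3280×(1.015 + 12.936) = −18623.08.
Balance: K_A + 38.8×ρ = K_B, so ρ = (K_B − K_A)/38.8 = 108641/38.8 = 2800 kg/m³.

2800 kg/m³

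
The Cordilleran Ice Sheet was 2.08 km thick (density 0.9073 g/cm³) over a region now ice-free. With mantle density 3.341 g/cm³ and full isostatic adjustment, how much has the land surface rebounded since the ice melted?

0.565 km

Removing the load lets mantle flow back in; uplift u satisfies ρ_ice t = ρ_m u.
u = t ρ_ice/ρ_m = 2.08 km × 0.9073/3.341 = 0.565 km.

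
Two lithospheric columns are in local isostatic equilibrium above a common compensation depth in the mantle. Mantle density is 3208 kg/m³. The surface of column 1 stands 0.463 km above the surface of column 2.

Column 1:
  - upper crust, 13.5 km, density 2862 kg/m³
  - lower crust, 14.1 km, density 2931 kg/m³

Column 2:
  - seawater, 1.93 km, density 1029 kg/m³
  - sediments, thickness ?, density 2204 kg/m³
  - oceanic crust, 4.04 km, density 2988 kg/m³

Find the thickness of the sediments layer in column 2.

Take the compensation level at the base of the deeper column (depth z_c below the surface of column 1) and equate Σ ρ_i t_i down to z_c; mantle fills any gap and the z_c terms cancel.
Column 1: 13.5×2862 + 14.1×2931 + (z_c − 27.6)×3208
Column 2: 0.463×0 + 1.93×1029 + x×2204 + 4.04×2988 + (z_c − 0.463 − 5.97 − x)×3208
The z_c×3208 term appears on both sides and cancels. Collect the known terms of each column as K = Σ(ρt)_known − 3208 × (depth of known layers): K_1 = 79964.1 − 3208×27.6 = −8576.7; K_2 = 14057.49 − 3208×(0.463 + 5.97) = −6579.574.
Balance: K_1 = K_2 − x×(3208 − 2204), so x = (K_2 − K_1)/(3208 − 2204) = 1997.13/1004 = 1.99 km.

1.99 km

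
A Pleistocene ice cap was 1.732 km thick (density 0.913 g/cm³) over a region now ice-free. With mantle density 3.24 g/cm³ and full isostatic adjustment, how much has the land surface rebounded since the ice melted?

Removing the load lets mantle flow back in; uplift u satisfies ρ_ice t = ρ_m u.
u = t ρ_ice/ρ_m = 1.732 km × 0.913/3.24 = 0.488 km.

0.488 km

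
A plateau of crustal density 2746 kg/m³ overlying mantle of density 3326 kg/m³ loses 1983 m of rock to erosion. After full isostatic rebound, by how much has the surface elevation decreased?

346 m

Rebound u = e ρ_c/ρ_m = 1983 m × 2746/3326 = 1637 m.
Net surface drop = e − u = 1983 m − 1637 m = e (ρ_m − ρ_c)/ρ_m = 346 m.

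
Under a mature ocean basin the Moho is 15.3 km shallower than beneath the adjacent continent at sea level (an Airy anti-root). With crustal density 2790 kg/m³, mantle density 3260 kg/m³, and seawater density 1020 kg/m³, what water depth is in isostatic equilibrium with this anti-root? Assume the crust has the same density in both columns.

4.06 km

Replacing a thickness d of crust by seawater at the top must be balanced by replacing crust with mantle at the base: d (ρ_c − ρ_w) = a (ρ_m − ρ_c).
d = a (ρ_m − ρ_c)/(ρ_c − ρ_w) = 15.3 km × 470/1770 = 4.06 km.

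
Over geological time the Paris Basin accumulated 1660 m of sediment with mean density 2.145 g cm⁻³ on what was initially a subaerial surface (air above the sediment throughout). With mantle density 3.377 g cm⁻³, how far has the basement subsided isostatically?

1050 m

Subaerial load: s = t ρ_sed / ρ_m = 1660 m × 2.145/3.377 = 1050 m.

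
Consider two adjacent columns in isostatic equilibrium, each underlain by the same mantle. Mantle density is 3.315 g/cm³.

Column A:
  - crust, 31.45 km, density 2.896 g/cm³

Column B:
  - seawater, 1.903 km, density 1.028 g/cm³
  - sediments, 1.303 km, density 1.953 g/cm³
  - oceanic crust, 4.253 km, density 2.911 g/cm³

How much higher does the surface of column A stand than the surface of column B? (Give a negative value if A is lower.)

For any compensation level in the mantle, the mantle terms cancel and isostasy reduces to e = (Σt_A − Σt_B) − (Σ(ρt)_A − Σ(ρt)_B) / ρ_m.
Σt_A = 31.45 km; Σt_B = 7.459 km; Σ(ρt)_A = 91.0792; Σ(ρt)_B = 16.881526 (in km·g/cm³).
e = (31.45 − 7.459) − (91.0792 − 16.881526) / 3.315 = 1.61 km.

1.61 km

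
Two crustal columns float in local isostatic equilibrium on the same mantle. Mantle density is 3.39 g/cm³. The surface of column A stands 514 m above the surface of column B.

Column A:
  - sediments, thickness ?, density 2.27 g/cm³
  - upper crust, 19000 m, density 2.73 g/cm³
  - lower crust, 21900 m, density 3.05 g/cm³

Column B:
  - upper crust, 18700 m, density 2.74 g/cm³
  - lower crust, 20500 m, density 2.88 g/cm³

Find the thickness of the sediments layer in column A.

Take the compensation level at the base of the deeper column (depth z_c below the surface of column A) and equate Σ ρ_i t_i down to z_c; mantle fills any gap and the z_c terms cancel.
Column A: x×2.27 + 19000×2.73 + 21900×3.05 + (z_c − 40900 − x)×3.39
Column B: 514×0 + 18700×2.74 + 20500×2.88 + (z_c − 514 − 39200)×3.39
The z_c×3.39 term appears on both sides and cancels. Collect the known terms of each column as K = Σ(ρt)_known − 3.39 × (depth of known layers): K_A = 118665 − 3.39×40900 = −19986; K_B = 110278 − 3.39×(514 + 39200) = −24352.46.
Balance: K_A − x×(3.39 − 2.27) = K_B, so x = (K_A − K_B)/(3.39 − 2.27) = 4366.46/1.12 = 3900 m.

3900 m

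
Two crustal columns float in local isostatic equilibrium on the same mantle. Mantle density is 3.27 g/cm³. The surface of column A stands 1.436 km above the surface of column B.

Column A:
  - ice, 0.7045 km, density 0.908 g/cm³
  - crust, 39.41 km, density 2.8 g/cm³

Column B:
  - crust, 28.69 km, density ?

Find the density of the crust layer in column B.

2.73 g/cm³

Take the compensation level at the base of the deeper column (depth z_c below the surface of column A) and equate Σ ρ_i t_i down to z_c; mantle fills any gap and the z_c terms cancel.
Column A: 0.7045×0.908 + 39.41×2.8 + (z_c − 40.1145)×3.27
Column B: 1.436×0 + 28.69×ρ + (z_c − 1.436 − 28.69)×3.27
The z_c×3.27 term appears on both sides and cancels. Collect the known terms of each column as K = Σ(ρt)_known − 3.27 × (depth of known layers): K_A = 110.987686 − 3.27×40.1145 = −20.186729; K_B = 0 − 3.27×(1.436 + 28.69) = −98.51202.
Balance: K_A = K_B + 28.69×ρ, so ρ = (K_A − K_B)/28.69 = 78.3253/28.69 = 2.73 g/cm³.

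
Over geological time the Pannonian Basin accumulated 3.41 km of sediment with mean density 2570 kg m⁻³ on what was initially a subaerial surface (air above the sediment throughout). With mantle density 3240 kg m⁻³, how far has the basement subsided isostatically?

Subaerial load: s = t ρ_sed / ρ_m = 3.41 km × 2570/3240 = 2.7 km.

2.7 km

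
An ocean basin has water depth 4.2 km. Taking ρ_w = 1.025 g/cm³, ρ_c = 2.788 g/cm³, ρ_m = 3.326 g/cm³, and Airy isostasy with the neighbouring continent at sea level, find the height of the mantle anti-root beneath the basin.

13.8 km

By Archimedes' principle applied to the lithosphere: replacing crust with seawater at the top is compensated by replacing crust with mantle at the base: d (ρ_c − ρ_w) = a (ρ_m − ρ_c).
a = d (ρ_c − ρ_w)/(ρ_m − ρ_c) = 4.2 km × 1.763/0.538 = 13.8 km.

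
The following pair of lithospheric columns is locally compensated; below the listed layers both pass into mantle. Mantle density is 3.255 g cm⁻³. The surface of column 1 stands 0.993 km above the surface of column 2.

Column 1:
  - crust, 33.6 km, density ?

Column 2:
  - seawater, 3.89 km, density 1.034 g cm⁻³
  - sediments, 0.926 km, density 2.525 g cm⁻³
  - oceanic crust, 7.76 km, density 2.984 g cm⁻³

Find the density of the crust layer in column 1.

2.82 g cm⁻³

Take the compensation level at the base of the deeper column (depth z_c below the surface of column 1) and equate Σ ρ_i t_i down to z_c; mantle fills any gap and the z_c terms cancel.
Column 1: 33.6×ρ + (z_c − 33.6)×3.255
Column 2: 0.993×0 + 3.89×1.034 + 0.926×2.525 + 7.76×2.984 + (z_c − 0.993 − 12.576)×3.255
The z_c×3.255 term appears on both sides and cancels. Collect the known terms of each column as K = Σ(ρt)_known − 3.255 × (depth of known layers): K_1 = 0 − 3.255×33.6 = −109.368; K_2 = 29.51625 − 3.255×(0.993 + 12.576) = −14.650845.
Balance: K_1 + 33.6×ρ = K_2, so ρ = (K_2 − K_1)/33.6 = 94.7172/33.6 = 2.82 g cm⁻³.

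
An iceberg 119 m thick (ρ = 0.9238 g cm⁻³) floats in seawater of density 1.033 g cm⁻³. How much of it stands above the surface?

12.6 m

Floating equilibrium: submerged depth d = t ρ_obj/ρ_fluid = 119 m × 0.9238/1.033 = 106.4 m.
Freeboard = t − d = 119 m − 106.4 m = 12.6 m.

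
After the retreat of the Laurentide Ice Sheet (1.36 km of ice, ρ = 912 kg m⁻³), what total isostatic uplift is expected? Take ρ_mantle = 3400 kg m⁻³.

Removing the load lets mantle flow back in; uplift u satisfies ρ_ice t = ρ_m u.
u = t ρ_ice/ρ_m = 1.36 km × 912/3400 = 0.365 km.

0.365 km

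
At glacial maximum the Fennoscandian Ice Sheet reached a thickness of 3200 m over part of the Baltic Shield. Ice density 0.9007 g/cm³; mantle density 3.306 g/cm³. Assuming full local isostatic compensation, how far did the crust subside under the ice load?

For local isostatic compensation: the ice load ρ_ice t is balanced by mantle displaced below, ρ_m s.
s = t ρ_ice / ρ_m = 3200 m × 0.9007/3.306 = 872 m.

872 m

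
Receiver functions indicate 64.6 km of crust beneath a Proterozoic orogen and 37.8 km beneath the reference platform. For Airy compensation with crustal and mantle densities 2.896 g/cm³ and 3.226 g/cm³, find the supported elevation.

2.74 km

Excess crust Δ = 64.6 km − 37.8 km = 26.8 km, split between elevation h and root r with h + r = Δ.
Airy balance ρ_c h = (ρ_m − ρ_c) r gives r = h ρ_c/(ρ_m − ρ_c), so h (1 + ρ_c/(ρ_m − ρ_c)) = Δ, i.e. h = Δ (ρ_m − ρ_c)/ρ_m.
h = 26.8 km × 0.33/3.226 = 2.74 km.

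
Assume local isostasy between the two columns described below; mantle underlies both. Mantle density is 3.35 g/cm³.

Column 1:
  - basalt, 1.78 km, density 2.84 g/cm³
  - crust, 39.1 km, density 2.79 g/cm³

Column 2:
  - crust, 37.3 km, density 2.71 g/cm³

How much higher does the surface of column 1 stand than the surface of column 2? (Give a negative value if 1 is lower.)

For any compensation level in the mantle, the mantle terms cancel and isostasy reduces to e = (Σt_1 − Σt_2) − (Σ(ρt)_1 − Σ(ρt)_2) / ρ_m.
Σt_1 = 40.88 km; Σt_2 = 37.3 km; Σ(ρt)_1 = 114.1442; Σ(ρt)_2 = 101.083 (in km·g/cm³).
e = (40.88 − 37.3) − (114.1442 − 101.083) / 3.35 = −0.319 km.

−0.319 km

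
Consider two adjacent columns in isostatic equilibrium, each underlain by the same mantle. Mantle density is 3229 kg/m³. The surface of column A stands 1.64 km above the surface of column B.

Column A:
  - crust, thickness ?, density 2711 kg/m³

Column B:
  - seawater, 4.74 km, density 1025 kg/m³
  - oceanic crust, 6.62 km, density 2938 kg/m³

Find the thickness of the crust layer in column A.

Take the compensation level at the base of the deeper column (depth z_c below the surface of column A) and equate Σ ρ_i t_i down to z_c; mantle fills any gap and the z_c terms cancel.
Column A: x×2711 + (z_c − 0 − x)×3229
Column B: 1.64×0 + 4.74×1025 + 6.62×2938 + (z_c − 1.64 − 11.36)×3229
The z_c×3229 term appears on both sides and cancels. Collect the known terms of each column as K = Σ(ρt)_known − 3229 × (depth of known layers): K_A = 0 − 3229×0 = 0; K_B = 24308.06 − 3229×(1.64 + 11.36) = −17668.94.
Balance: K_A − x×(3229 − 2711) = K_B, so x = (K_A − K_B)/(3229 − 2711) = 17668.9/518 = 34.1 km.

34.1 km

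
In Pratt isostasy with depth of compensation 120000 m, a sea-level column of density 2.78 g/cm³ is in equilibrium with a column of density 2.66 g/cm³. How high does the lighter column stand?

ρ_ref D = ρ (D + h) → h = D (ρ_ref − ρ)/ρ.
h = 120000 m × (2.78 − 2.66)/2.66 = 5410 m.

5410 m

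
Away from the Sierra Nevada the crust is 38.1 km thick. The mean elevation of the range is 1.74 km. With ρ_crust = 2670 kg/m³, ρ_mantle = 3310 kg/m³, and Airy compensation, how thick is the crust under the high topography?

47.1 km

Root depth r = h ρ_c / (ρ_m − ρ_c) = 1.74 km × 2670 / 640 = 7.259 km.
Total thickness = T + h + r = 38.1 km + 1.74 km + 7.259 km = 47.1 km.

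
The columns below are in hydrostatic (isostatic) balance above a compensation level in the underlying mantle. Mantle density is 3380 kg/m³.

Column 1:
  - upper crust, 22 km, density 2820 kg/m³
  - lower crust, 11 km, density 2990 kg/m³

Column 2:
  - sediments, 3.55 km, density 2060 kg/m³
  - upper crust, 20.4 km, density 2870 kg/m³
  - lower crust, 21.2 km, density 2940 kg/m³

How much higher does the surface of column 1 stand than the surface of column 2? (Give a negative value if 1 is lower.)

−2.31 km

For any compensation level in the mantle, the mantle terms cancel and isostasy reduces to e = (Σt_1 − Σt_2) − (Σ(ρt)_1 − Σ(ρt)_2) / ρ_m.
Σt_1 = 33 km; Σt_2 = 45.15 km; Σ(ρt)_1 = 94930; Σ(ρt)_2 = 128189 (in km·kg/m³).
e = (33 − 45.15) − (94930 − 128189) / 3380 = −2.31 km.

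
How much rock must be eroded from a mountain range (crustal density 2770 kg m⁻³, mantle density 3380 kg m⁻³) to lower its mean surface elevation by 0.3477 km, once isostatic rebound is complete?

1.93 km

Net drop Δ = e − u = e − e ρ_c/ρ_m = e (ρ_m − ρ_c)/ρ_m.
e = Δ ρ_m/(ρ_m − ρ_c) = 0.3477 km × 3380/610 = 1.93 km.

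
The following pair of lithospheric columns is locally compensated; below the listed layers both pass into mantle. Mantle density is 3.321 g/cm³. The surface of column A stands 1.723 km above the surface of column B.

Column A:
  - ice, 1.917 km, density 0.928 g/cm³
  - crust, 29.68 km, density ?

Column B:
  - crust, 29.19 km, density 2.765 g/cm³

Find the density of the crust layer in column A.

Take the compensation level at the base of the deeper column (depth z_c below the surface of column A) and equate Σ ρ_i t_i down to z_c; mantle fills any gap and the z_c terms cancel.
Column A: 1.917×0.928 + 29.68×ρ + (z_c − 31.597)×3.321
Column B: 1.723×0 + 29.19×2.765 + (z_c − 1.723 − 29.19)×3.321
The z_c×3.321 term appears on both sides and cancels. Collect the known terms of each column as K = Σ(ρt)_known − 3.321 × (depth of known layers): K_A = 1.778976 − 3.321×31.597 = −103.154661; K_B = 80.71035 − 3.321×(1.723 + 29.19) = −21.951723.
Balance: K_A + 29.68×ρ = K_B, so ρ = (K_B − K_A)/29.68 = 81.2029/29.68 = 2.74 g/cm³.

2.74 g/cm³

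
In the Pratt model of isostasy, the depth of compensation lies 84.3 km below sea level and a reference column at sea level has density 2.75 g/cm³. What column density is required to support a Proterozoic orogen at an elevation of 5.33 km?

Pratt balance: ρ_ref D = ρ (D + h).
ρ = ρ_ref D/(D + h) = 2.75 × 84.3 km/(84.3 km + 5.33 km) = 2.59 g/cm³.

2.59 g/cm³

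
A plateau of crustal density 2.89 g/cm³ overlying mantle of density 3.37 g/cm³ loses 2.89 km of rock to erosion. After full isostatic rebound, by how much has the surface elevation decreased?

Rebound u = e ρ_c/ρ_m = 2.89 km × 2.89/3.37 = 2.478 km.
Net surface drop = e − u = 2.89 km − 2.478 km = e (ρ_m − ρ_c)/ρ_m = 0.412 km.

0.412 km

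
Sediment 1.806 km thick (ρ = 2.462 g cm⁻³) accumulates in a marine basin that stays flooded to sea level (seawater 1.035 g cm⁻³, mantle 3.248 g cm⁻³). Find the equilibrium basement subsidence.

Submarine loading: the sediment displaces seawater, and the subsidence is in turn flooded, so s (ρ_m − ρ_w) = t (ρ_sed − ρ_w).
s = 1.806 km × (2.462 − 1.035) / (3.248 − 1.035) = 1.16 km.

1.16 km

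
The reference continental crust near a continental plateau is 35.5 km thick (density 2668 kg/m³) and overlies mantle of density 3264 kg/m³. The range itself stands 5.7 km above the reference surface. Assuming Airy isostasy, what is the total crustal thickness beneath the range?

66.7 km

Root depth r = h ρ_c / (ρ_m − ρ_c) = 5.7 km × 2668 / 596 = 25.52 km.
Total thickness = T + h + r = 35.5 km + 5.7 km + 25.52 km = 66.7 km.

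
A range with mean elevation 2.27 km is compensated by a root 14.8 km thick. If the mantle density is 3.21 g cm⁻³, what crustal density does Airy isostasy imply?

2.78 g cm⁻³

ρ_c h = (ρ_m − ρ_c) r → ρ_c (h + r) = ρ_m r → ρ_c = ρ_m r / (h + r).
ρ_c = 3.21 × 14.8 km / (2.27 km + 14.8 km) = 2.78 g cm⁻³.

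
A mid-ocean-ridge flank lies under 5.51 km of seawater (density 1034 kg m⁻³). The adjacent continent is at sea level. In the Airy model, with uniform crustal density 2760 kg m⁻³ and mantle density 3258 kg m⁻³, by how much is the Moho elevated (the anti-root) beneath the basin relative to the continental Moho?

19.1 km

In Airy isostatic equilibrium: replacing crust with seawater at the top is compensated by replacing crust with mantle at the base: d (ρ_c − ρ_w) = a (ρ_m − ρ_c).
a = d (ρ_c − ρ_w)/(ρ_m − ρ_c) = 5.51 km × 1726/498 = 19.1 km.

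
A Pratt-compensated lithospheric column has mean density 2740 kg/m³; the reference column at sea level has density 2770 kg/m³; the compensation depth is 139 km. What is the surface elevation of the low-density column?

ρ_ref D = ρ (D + h) → h = D (ρ_ref − ρ)/ρ.
h = 139 km × (2770 − 2740)/2740 = 1.52 km.

1.52 km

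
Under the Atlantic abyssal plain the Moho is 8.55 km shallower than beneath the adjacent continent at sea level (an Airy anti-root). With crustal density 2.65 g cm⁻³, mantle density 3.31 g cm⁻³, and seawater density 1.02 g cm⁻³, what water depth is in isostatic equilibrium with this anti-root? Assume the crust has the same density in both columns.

3.46 km

Replacing a thickness d of crust by seawater at the top must be balanced by replacing crust with mantle at the base: d (ρ_c − ρ_w) = a (ρ_m − ρ_c).
d = a (ρ_m − ρ_c)/(ρ_c − ρ_w) = 8.55 km × 0.66/1.63 = 3.46 km.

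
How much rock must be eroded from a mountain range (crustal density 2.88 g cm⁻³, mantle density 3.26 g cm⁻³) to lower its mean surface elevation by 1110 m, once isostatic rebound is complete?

Net drop Δ = e − u = e − e ρ_c/ρ_m = e (ρ_m − ρ_c)/ρ_m.
e = Δ ρ_m/(ρ_m − ρ_c) = 1110 m × 3.26/0.38 = 9520 m.

9520 m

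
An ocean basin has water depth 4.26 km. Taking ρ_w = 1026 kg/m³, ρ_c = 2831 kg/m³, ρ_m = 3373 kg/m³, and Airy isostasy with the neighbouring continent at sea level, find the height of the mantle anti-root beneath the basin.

14.2 km

Equating mass per unit area of the two columns: replacing crust with seawater at the top is compensated by replacing crust with mantle at the base: d (ρ_c − ρ_w) = a (ρ_m − ρ_c).
a = d (ρ_c − ρ_w)/(ρ_m − ρ_c) = 4.26 km × 1805/542 = 14.2 km.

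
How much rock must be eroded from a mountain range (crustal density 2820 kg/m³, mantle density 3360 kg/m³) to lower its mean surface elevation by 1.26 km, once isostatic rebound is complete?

Net drop Δ = e − u = e − e ρ_c/ρ_m = e (ρ_m − ρ_c)/ρ_m.
e = Δ ρ_m/(ρ_m − ρ_c) = 1.26 km × 3360/540 = 7.84 km.

7.84 km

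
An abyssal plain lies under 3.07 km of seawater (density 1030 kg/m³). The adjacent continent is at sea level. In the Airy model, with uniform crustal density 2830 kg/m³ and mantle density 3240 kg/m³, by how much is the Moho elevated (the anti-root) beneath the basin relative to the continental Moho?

In Airy isostatic equilibrium: replacing crust with seawater at the top is compensated by replacing crust with mantle at the base: d (ρ_c − ρ_w) = a (ρ_m − ρ_c).
a = d (ρ_c − ρ_w)/(ρ_m − ρ_c) = 3.07 km × 1800/410 = 13.5 km.

13.5 km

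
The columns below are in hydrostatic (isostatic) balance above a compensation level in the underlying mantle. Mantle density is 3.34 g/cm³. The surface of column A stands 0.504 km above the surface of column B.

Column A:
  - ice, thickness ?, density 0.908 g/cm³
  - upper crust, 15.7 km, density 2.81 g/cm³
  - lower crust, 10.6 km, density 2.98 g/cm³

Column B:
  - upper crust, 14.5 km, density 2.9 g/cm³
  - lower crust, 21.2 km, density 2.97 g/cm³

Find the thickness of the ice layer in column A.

1.55 km

Take the compensation level at the base of the deeper column (depth z_c below the surface of column A) and equate Σ ρ_i t_i down to z_c; mantle fills any gap and the z_c terms cancel.
Column A: x×0.908 + 15.7×2.81 + 10.6×2.98 + (z_c − 26.3 − x)×3.34
Column B: 0.504×0 + 14.5×2.9 + 21.2×2.97 + (z_c − 0.504 − 35.7)×3.34
The z_c×3.34 term appears on both sides and cancels. Collect the known terms of each column as K = Σ(ρt)_known − 3.34 × (depth of known layers): K_A = 75.705 − 3.34×26.3 = −12.137; K_B = 105.014 − 3.34×(0.504 + 35.7) = −15.90736.
Balance: K_A − x×(3.34 − 0.908) = K_B, so x = (K_A − K_B)/(3.34 − 0.908) = 3.77036/2.432 = 1.55 km.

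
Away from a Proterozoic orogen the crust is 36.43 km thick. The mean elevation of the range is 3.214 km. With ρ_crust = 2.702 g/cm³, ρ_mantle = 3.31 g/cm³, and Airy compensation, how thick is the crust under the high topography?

Root depth r = h ρ_c / (ρ_m − ρ_c) = 3.214 km × 2.702 / 0.608 = 14.28 km.
Total thickness = T + h + r = 36.43 km + 3.214 km + 14.28 km = 53.9 km.

53.9 km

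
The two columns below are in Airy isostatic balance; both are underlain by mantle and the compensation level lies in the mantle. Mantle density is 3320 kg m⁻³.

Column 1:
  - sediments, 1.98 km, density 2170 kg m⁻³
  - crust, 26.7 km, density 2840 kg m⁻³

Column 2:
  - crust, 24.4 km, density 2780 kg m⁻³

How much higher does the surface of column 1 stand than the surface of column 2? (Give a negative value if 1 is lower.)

For any compensation level in the mantle, the mantle terms cancel and isostasy reduces to e = (Σt_1 − Σt_2) − (Σ(ρt)_1 − Σ(ρt)_2) / ρ_m.
Σt_1 = 28.68 km; Σt_2 = 24.4 km; Σ(ρt)_1 = 80124.6; Σ(ρt)_2 = 67832 (in km·kg m⁻³).
e = (28.68 − 24.4) − (80124.6 − 67832) / 3320 = 0.577 km.

0.577 km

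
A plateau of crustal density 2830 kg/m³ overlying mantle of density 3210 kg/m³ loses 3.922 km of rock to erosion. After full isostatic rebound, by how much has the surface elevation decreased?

Rebound u = e ρ_c/ρ_m = 3.922 km × 2830/3210 = 3.458 km.
Net surface drop = e − u = 3.922 km − 3.458 km = e (ρ_m − ρ_c)/ρ_m = 0.464 km.

0.464 km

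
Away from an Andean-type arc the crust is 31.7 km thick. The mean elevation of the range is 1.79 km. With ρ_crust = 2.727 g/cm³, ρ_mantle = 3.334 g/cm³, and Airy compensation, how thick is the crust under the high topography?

41.5 km

Root depth r = h ρ_c / (ρ_m − ρ_c) = 1.79 km × 2.727 / 0.607 = 8.042 km.
Total thickness = T + h + r = 31.7 km + 1.79 km + 8.042 km = 41.5 km.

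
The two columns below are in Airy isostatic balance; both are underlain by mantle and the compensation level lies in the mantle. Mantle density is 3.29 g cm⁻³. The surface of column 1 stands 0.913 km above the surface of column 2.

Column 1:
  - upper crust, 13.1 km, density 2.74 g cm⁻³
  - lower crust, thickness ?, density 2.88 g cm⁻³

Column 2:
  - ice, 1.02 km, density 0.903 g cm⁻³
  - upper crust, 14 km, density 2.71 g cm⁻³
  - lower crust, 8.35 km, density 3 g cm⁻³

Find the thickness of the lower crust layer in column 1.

21.4 km

Take the compensation level at the base of the deeper column (depth z_c below the surface of column 1) and equate Σ ρ_i t_i down to z_c; mantle fills any gap and the z_c terms cancel.
Column 1: 13.1×2.74 + x×2.88 + (z_c − 13.1 − x)×3.29
Column 2: 0.913×0 + 1.02×0.903 + 14×2.71 + 8.35×3 + (z_c − 0.913 − 23.37)×3.29
The z_c×3.29 term appears on both sides and cancels. Collect the known terms of each column as K = Σ(ρt)_known − 3.29 × (depth of known layers): K_1 = 35.894 − 3.29×13.1 = −7.205; K_2 = 63.91106 − 3.29×(0.913 + 23.37) = −15.98001.
Balance: K_1 − x×(3.29 − 2.88) = K_2, so x = (K_1 − K_2)/(3.29 − 2.88) = 8.77501/0.41 = 21.4 km.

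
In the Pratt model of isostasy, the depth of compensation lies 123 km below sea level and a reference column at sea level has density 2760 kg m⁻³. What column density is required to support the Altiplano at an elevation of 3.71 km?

Pratt balance: ρ_ref D = ρ (D + h).
ρ = ρ_ref D/(D + h) = 2760 × 123 km/(123 km + 3.71 km) = 2680 kg m⁻³.

2680 kg m⁻³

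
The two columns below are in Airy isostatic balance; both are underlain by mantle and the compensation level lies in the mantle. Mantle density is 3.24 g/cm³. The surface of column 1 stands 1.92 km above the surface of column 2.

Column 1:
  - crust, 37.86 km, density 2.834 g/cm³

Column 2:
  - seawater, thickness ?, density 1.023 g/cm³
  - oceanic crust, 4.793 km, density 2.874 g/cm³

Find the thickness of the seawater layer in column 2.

Take the compensation level at the base of the deeper column (depth z_c below the surface of column 1) and equate Σ ρ_i t_i down to z_c; mantle fills any gap and the z_c terms cancel.
Column 1: 37.86×2.834 + (z_c − 37.86)×3.24
Column 2: 1.92×0 + x×1.023 + 4.793×2.874 + (z_c − 1.92 − 4.793 − x)×3.24
The z_c×3.24 term appears on both sides and cancels. Collect the known terms of each column as K = Σ(ρt)_known − 3.24 × (depth of known layers): K_1 = 107.29524 − 3.24×37.86 = −15.37116; K_2 = 13.775082 − 3.24×(1.92 + 4.793) = −7.975038.
Balance: K_1 = K_2 − x×(3.24 − 1.023), so x = (K_2 − K_1)/(3.24 − 1.023) = 7.39612/2.217 = 3.34 km.

3.34 km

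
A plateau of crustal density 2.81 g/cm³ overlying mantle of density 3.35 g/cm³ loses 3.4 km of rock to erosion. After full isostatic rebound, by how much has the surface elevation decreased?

0.548 km

Rebound u = e ρ_c/ρ_m = 3.4 km × 2.81/3.35 = 2.852 km.
Net surface drop = e − u = 3.4 km − 2.852 km = e (ρ_m − ρ_c)/ρ_m = 0.548 km.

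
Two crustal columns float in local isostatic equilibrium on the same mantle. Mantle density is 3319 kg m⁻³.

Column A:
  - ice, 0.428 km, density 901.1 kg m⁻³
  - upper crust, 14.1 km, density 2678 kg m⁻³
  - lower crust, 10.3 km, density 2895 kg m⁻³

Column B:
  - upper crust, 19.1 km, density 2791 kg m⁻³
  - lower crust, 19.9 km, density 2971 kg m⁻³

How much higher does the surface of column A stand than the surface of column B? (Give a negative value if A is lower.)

For any compensation level in the mantle, the mantle terms cancel and isostasy reduces to e = (Σt_A − Σt_B) − (Σ(ρt)_A − Σ(ρt)_B) / ρ_m.
Σt_A = 24.828 km; Σt_B = 39 km; Σ(ρt)_A = 67963.9708; Σ(ρt)_B = 112431 (in km·kg m⁻³).
e = (24.828 − 39) − (67963.9708 − 112431) / 3319 = −0.774 km.

−0.774 km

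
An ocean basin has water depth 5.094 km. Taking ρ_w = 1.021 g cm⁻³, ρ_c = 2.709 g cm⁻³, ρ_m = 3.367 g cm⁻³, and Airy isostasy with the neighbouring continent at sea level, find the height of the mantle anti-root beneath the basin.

Equating mass per unit area of the two columns: replacing crust with seawater at the top is compensated by replacing crust with mantle at the base: d (ρ_c − ρ_w) = a (ρ_m − ρ_c).
a = d (ρ_c − ρ_w)/(ρ_m − ρ_c) = 5.094 km × 1.688/0.658 = 13.1 km.

13.1 km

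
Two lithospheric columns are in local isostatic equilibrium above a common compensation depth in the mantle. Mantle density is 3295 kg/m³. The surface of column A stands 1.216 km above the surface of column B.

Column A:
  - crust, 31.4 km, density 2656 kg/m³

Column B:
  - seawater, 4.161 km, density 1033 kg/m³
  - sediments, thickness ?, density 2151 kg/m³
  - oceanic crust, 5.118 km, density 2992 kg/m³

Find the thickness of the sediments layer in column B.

4.45 km

Take the compensation level at the base of the deeper column (depth z_c below the surface of column A) and equate Σ ρ_i t_i down to z_c; mantle fills any gap and the z_c terms cancel.
Column A: 31.4×2656 + (z_c − 31.4)×3295
Column B: 1.216×0 + 4.161×1033 + x×2151 + 5.118×2992 + (z_c − 1.216 − 9.279 − x)×3295
The z_c×3295 term appears on both sides and cancels. Collect the known terms of each column as K = Σ(ρt)_known − 3295 × (depth of known layers): K_A = 83398.4 − 3295×31.4 = −20064.6; K_B = 19611.369 − 3295×(1.216 + 9.279) = −14969.656.
Balance: K_A = K_B − x×(3295 − 2151), so x = (K_B − K_A)/(3295 − 2151) = 5094.94/1144 = 4.45 km.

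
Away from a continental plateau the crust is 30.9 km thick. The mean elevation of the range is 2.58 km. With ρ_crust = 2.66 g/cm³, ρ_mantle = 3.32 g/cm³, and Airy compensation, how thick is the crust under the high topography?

43.9 km

Root depth r = h ρ_c / (ρ_m − ρ_c) = 2.58 km × 2.66 / 0.66 = 10.4 km.
Total thickness = T + h + r = 30.9 km + 2.58 km + 10.4 km = 43.9 km.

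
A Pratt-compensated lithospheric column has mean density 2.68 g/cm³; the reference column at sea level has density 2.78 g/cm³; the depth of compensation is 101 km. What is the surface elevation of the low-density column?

3.77 km

ρ_ref D = ρ (D + h) → h = D (ρ_ref − ρ)/ρ.
h = 101 km × (2.78 − 2.68)/2.68 = 3.77 km.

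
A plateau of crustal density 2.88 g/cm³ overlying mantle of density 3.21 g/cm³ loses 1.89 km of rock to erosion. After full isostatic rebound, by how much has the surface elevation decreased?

0.194 km

Rebound u = e ρ_c/ρ_m = 1.89 km × 2.88/3.21 = 1.696 km.
Net surface drop = e − u = 1.89 km − 1.696 km = e (ρ_m − ρ_c)/ρ_m = 0.194 km.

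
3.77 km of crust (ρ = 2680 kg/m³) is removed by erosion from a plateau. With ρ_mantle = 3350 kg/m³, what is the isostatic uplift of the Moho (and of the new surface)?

Unloading: uplift u = e ρ_c/ρ_m = 3.77 km × 2680/3350 = 3.02 km.

3.02 km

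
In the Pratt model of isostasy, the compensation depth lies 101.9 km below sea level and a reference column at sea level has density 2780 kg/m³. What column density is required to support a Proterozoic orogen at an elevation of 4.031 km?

2670 kg/m³

Pratt balance: ρ_ref D = ρ (D + h).
ρ = ρ_ref D/(D + h) = 2780 × 101.9 km/(101.9 km + 4.031 km) = 2670 kg/m³.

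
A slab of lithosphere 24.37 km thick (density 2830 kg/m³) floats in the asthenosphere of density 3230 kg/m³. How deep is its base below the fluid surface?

Draft d = t ρ_obj/ρ_fluid = 24.37 km × 2830/3230 = 21.4 km.

21.4 km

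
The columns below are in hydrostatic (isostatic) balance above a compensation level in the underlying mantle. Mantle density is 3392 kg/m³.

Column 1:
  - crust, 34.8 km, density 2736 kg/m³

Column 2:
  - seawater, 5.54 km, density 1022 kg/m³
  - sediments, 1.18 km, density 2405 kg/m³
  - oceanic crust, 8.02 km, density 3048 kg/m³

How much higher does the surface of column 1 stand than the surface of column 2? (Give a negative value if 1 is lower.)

1.7 km

For any compensation level in the mantle, the mantle terms cancel and isostasy reduces to e = (Σt_1 − Σt_2) − (Σ(ρt)_1 − Σ(ρt)_2) / ρ_m.
Σt_1 = 34.8 km; Σt_2 = 14.74 km; Σ(ρt)_1 = 95212.8; Σ(ρt)_2 = 32944.74 (in km·kg/m³).
e = (34.8 − 14.74) − (95212.8 − 32944.74) / 3392 = 1.7 km.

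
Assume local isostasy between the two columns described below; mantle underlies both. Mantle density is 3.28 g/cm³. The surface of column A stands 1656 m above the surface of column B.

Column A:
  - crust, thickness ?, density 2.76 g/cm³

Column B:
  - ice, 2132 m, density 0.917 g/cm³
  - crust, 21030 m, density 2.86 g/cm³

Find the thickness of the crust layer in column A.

37100 m

Take the compensation level at the base of the deeper column (depth z_c below the surface of column A) and equate Σ ρ_i t_i down to z_c; mantle fills any gap and the z_c terms cancel.
Column A: x×2.76 + (z_c − 0 − x)×3.28
Column B: 1656×0 + 2132×0.917 + 21030×2.86 + (z_c − 1656 − 23162)×3.28
The z_c×3.28 term appears on both sides and cancels. Collect the known terms of each column as K = Σ(ρt)_known − 3.28 × (depth of known layers): K_A = 0 − 3.28×0 = 0; K_B = 62100.844 − 3.28×(1656 + 23162) = −19302.196.
Balance: K_A − x×(3.28 − 2.76) = K_B, so x = (K_A − K_B)/(3.28 − 2.76) = 19302.2/0.52 = 37100 m.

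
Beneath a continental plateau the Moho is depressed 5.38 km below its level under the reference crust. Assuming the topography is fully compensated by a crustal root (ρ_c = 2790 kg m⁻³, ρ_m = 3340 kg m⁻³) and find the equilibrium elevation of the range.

Equating mass per unit area of the two columns: ρ_c h = (ρ_m − ρ_c) r.
h = r (ρ_m − ρ_c) / ρ_c = 5.38 km × (3340 − 2790) / 2790 = 1.06 km.

1.06 km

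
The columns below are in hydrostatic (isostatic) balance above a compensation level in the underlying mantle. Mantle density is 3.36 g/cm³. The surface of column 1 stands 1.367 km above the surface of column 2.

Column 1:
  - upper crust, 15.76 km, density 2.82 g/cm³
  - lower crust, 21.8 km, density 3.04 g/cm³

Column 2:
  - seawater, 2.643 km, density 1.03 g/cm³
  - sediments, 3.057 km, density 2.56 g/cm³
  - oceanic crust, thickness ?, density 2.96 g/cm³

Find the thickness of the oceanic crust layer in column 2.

5.72 km

Take the compensation level at the base of the deeper column (depth z_c below the surface of column 1) and equate Σ ρ_i t_i down to z_c; mantle fills any gap and the z_c terms cancel.
Column 1: 15.76×2.82 + 21.8×3.04 + (z_c − 37.56)×3.36
Column 2: 1.367×0 + 2.643×1.03 + 3.057×2.56 + x×2.96 + (z_c − 1.367 − 5.7 − x)×3.36
The z_c×3.36 term appears on both sides and cancels. Collect the known terms of each column as K = Σ(ρt)_known − 3.36 × (depth of known layers): K_1 = 110.7152 − 3.36×37.56 = −15.4864; K_2 = 10.54821 − 3.36×(1.367 + 5.7) = −13.19691.
Balance: K_1 = K_2 − x×(3.36 − 2.96), so x = (K_2 − K_1)/(3.36 − 2.96) = 2.28949/0.4 = 5.72 km.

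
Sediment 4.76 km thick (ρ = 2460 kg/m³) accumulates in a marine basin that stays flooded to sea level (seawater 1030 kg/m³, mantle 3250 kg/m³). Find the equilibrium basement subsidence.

Submarine loading: the sediment displaces seawater, and the subsidence is in turn flooded, so s (ρ_m − ρ_w) = t (ρ_sed − ρ_w).
s = 4.76 km × (2460 − 1030) / (3250 − 1030) = 3.07 km.

3.07 km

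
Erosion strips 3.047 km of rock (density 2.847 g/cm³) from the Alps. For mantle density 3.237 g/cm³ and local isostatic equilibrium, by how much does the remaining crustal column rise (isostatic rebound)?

2.68 km

Unloading: uplift u = e ρ_c/ρ_m = 3.047 km × 2.847/3.237 = 2.68 km.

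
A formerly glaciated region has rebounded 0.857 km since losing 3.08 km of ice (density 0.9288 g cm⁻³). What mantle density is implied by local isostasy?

ρ_m = ρ_ice t / u = 0.9288 × 3.08 km/0.857 km = 3.34 g cm⁻³.

3.34 g cm⁻³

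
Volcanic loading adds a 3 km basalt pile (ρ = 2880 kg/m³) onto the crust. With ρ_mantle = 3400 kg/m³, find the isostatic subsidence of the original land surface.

2.54 km

Subaerial loading: s = t ρ_load / ρ_m.
s = 3 km × 2880/3400 = 2.54 km.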